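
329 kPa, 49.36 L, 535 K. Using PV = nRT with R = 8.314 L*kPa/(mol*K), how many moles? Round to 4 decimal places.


PV = nRT, solve for n = PV / (RT).
PV = 329 * 49.36 = 16239.44
RT = 8.314 * 535 = 4447.99
n = 16239.44 / 4447.99
n = 3.65096145 mol, rounded to 4 dp:

3.6510 mol


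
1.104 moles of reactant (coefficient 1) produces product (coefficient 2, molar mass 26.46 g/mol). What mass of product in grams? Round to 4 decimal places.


Use the coefficient ratio to convert reactant moles to product moles, then multiply by the product's molar mass.
moles_P = moles_R * (coeff_P / coeff_R) = 1.104 * (2/1) = 2.208
mass_P = moles_P * M_P = 2.208 * 26.46
mass_P = 58.42368 g, rounded to 4 dp:

58.4237 g


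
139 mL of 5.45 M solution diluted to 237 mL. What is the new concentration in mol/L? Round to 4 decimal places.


Dilution: M1*V1 = M2*V2, solve for M2.
M2 = M1*V1 / V2
M2 = 5.45 * 139 / 237
M2 = 757.55 / 237
M2 = 3.1964135 mol/L, rounded to 4 dp:

3.1964 mol/L


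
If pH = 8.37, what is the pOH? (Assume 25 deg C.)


At 25 deg C, pH + pOH = 14.
pOH = 14 - pH = 14 - 8.37
pOH = 5.63:

5.63


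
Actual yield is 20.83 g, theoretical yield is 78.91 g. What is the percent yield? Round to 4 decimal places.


% yield = 100 * actual / theoretical
% yield = 100 * 20.83 / 78.91
% yield = 26.39716132 %, rounded to 4 dp:

26.3972 %


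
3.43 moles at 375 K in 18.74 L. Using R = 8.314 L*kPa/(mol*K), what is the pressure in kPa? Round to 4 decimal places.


PV = nRT, solve for P = nRT / V.
nRT = 3.43 * 8.314 * 375 = 10693.8825
P = 10693.8825 / 18.74
P = 570.64474386 kPa, rounded to 4 dp:

570.6447 kPa


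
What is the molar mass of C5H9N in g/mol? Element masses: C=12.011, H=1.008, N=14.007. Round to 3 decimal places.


M = sum(count * atomic_mass) over atoms.
M = 5*12.011 + 9*1.008 + 1*14.007
M = 60.055 + 9.072 + 14.007
M = 83.134 g/mol, rounded to 3 dp:

83.134 g/mol


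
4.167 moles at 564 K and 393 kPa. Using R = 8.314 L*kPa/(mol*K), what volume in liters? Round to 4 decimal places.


PV = nRT, solve for V = nRT / P.
nRT = 4.167 * 8.314 * 564 = 19539.463
V = 19539.463 / 393
V = 49.71873537 L, rounded to 4 dp:

49.7187 L


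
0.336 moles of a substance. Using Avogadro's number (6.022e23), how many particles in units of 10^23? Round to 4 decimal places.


N = n * NA, then divide by 1e23 for the requested units.
N / 1e23 = n * 6.022
N / 1e23 = 0.336 * 6.022
N / 1e23 = 2.023392, rounded to 4 dp:

2.0234


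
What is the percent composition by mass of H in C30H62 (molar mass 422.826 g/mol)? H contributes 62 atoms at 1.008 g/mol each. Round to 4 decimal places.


pct = 100 * (n_elem * M_elem) / M_total
mass_contribution = 62 * 1.008 = 62.496 g/mol
pct = 100 * 62.496 / 422.826
pct = 14.78054803 %, rounded to 4 dp:

14.7805 %


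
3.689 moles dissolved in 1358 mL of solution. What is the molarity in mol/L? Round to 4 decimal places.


Convert volume to liters: V_L = V_mL / 1000.
V_L = 1358 / 1000 = 1.358 L
M = n / V_L = 3.689 / 1.358
M = 2.71649485 mol/L, rounded to 4 dp:

2.7165 mol/L


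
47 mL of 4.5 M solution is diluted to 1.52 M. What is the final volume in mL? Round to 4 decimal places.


Dilution: M1*V1 = M2*V2, solve for V2.
V2 = M1*V1 / M2
V2 = 4.5 * 47 / 1.52
V2 = 211.5 / 1.52
V2 = 139.14473684 mL, rounded to 4 dp:

139.1447 mL


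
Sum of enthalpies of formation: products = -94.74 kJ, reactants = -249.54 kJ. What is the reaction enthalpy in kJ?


dH_rxn = sum(dH_f products) - sum(dH_f reactants)
dH_rxn = -94.74 - (-249.54)
dH_rxn = 154.8 kJ:

154.80 kJ


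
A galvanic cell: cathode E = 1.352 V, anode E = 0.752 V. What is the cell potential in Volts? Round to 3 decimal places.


Standard cell potential: E_cell = E_cathode - E_anode.
E_cell = 1.352 - (0.752)
E_cell = 0.6 V, rounded to 3 dp:

0.600 V


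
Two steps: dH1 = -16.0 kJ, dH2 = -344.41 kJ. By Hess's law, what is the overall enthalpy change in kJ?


Hess's law: enthalpy is a state function, so add the step enthalpies.
dH_total = dH1 + dH2 = -16.0 + (-344.41)
dH_total = -360.41 kJ:

-360.41 kJ


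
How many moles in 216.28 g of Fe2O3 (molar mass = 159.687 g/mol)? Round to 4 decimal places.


n = mass / M
n = 216.28 / 159.687
n = 1.35439954 mol, rounded to 4 dp:

1.3544 mol


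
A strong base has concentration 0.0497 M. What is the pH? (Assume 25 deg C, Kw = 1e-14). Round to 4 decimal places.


A strong base dissociates completely, so [OH-] equals the given concentration.
pOH = -log10([OH-]) = -log10(0.0497) = 1.303644
pH = 14 - pOH = 14 - 1.303644
pH = 12.696356, rounded to 4 dp:

12.6964


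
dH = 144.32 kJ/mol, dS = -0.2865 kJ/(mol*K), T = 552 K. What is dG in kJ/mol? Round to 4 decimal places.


Gibbs: dG = dH - T*dS (consistent units, dS already in kJ/(mol*K)).
T*dS = 552 * -0.2865 = -158.148
dG = 144.32 - (-158.148)
dG = 302.468 kJ/mol, rounded to 4 dp:

302.4680 kJ/mol


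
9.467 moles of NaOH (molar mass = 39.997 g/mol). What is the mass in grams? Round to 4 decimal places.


mass = n * M
mass = 9.467 * 39.997
mass = 378.651599 g, rounded to 4 dp:

378.6516 g


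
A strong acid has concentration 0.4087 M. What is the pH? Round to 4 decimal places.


A strong acid dissociates completely, so [H+] equals the given concentration.
pH = -log10([H+]) = -log10(0.4087)
pH = 0.38859536, rounded to 4 dp:

0.3886


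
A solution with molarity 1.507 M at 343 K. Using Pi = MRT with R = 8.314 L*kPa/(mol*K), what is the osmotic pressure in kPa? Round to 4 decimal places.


Osmotic pressure (van't Hoff): Pi = M*R*T.
RT = 8.314 * 343 = 2851.702
Pi = 1.507 * 2851.702
Pi = 4297.514914 kPa, rounded to 4 dp:

4297.5149 kPa


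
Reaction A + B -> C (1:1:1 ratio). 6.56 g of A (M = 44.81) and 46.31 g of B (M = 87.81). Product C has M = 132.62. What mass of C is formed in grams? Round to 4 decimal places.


Find moles of each reactant; the smaller value is the limiting reagent in a 1:1:1 reaction, so moles_C equals moles of the limiter.
n_A = mass_A / M_A = 6.56 / 44.81 = 0.146396 mol
n_B = mass_B / M_B = 46.31 / 87.81 = 0.527389 mol
Limiting reagent: A (smaller), n_limiting = 0.146396 mol
mass_C = n_limiting * M_C = 0.146396 * 132.62
mass_C = 19.41503752 g, rounded to 4 dp:

19.4150 g


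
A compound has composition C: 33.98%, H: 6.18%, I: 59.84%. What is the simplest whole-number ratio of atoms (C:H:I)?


Assume 100 g of compound, divide each mass% by atomic mass to get moles, then normalize by the smallest to get a raw atom ratio.
Moles per 100 g: C: 33.98/12.011 = 2.8291, H: 6.18/1.008 = 6.131, I: 59.84/126.904 = 0.4715
Raw ratio (divide by min = 0.4715): C: 6.0, H: 13.002, I: 1.0
Multiply by 1 to clear fractions: C: 6.0 ~= 6, H: 13.002 ~= 13, I: 1.0 ~= 1
Reduce by GCD to get the simplest whole-number ratio:

6:13:1


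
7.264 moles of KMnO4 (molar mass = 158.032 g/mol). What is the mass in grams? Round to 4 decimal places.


mass = n * M
mass = 7.264 * 158.032
mass = 1147.944448 g, rounded to 4 dp:

1147.9444 g


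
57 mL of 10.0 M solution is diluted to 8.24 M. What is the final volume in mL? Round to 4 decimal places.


Dilution: M1*V1 = M2*V2, solve for V2.
V2 = M1*V1 / M2
V2 = 10.0 * 57 / 8.24
V2 = 570.0 / 8.24
V2 = 69.17475728 mL, rounded to 4 dp:

69.1748 mL


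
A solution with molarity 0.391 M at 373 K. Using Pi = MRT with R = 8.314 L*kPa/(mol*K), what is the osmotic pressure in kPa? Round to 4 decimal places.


Osmotic pressure (van't Hoff): Pi = M*R*T.
RT = 8.314 * 373 = 3101.122
Pi = 0.391 * 3101.122
Pi = 1212.538702 kPa, rounded to 4 dp:

1212.5387 kPa


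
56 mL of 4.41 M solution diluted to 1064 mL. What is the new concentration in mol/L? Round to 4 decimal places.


Dilution: M1*V1 = M2*V2, solve for M2.
M2 = M1*V1 / V2
M2 = 4.41 * 56 / 1064
M2 = 246.96 / 1064
M2 = 0.23210526 mol/L, rounded to 4 dp:

0.2321 mol/L


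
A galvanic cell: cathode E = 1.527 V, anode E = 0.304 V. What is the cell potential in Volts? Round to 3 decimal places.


Standard cell potential: E_cell = E_cathode - E_anode.
E_cell = 1.527 - (0.304)
E_cell = 1.223 V, rounded to 3 dp:

1.223 V


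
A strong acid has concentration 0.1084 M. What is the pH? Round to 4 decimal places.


A strong acid dissociates completely, so [H+] equals the given concentration.
pH = -log10([H+]) = -log10(0.1084)
pH = 0.96497072, rounded to 4 dp:

0.9650


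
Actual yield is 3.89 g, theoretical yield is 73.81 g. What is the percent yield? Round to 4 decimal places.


% yield = 100 * actual / theoretical
% yield = 100 * 3.89 / 73.81
% yield = 5.27028858 %, rounded to 4 dp:

5.2703 %


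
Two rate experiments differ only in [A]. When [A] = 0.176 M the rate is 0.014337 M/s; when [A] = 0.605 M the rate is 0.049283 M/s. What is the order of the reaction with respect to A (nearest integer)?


Rate is proportional to [A]^n, so rate2/rate1 = ([A]2/[A]1)^n. Take logs to solve for n.
rate2/rate1 = 0.049283 / 0.014337 = 3.4375
[A]2/[A]1 = 0.605 / 0.176 = 3.4375
n = ln(3.4375) / ln(3.4375) = 1.0
Nearest integer order:

1


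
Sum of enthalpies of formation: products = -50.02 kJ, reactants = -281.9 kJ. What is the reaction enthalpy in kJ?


dH_rxn = sum(dH_f products) - sum(dH_f reactants)
dH_rxn = -50.02 - (-281.9)
dH_rxn = 231.88 kJ:

231.88 kJ


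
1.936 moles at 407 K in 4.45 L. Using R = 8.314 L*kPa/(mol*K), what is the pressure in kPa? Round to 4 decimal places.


PV = nRT, solve for P = nRT / V.
nRT = 1.936 * 8.314 * 407 = 6551.0329
P = 6551.0329 / 4.45
P = 1472.14222472 kPa, rounded to 4 dp:

1472.1422 kPa


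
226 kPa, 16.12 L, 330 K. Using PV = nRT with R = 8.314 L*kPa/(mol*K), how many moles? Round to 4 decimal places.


PV = nRT, solve for n = PV / (RT).
PV = 226 * 16.12 = 3643.12
RT = 8.314 * 330 = 2743.62
n = 3643.12 / 2743.62
n = 1.32785152 mol, rounded to 4 dp:

1.3279 mol


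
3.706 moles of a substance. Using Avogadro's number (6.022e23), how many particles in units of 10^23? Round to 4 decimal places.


N = n * NA, then divide by 1e23 for the requested units.
N / 1e23 = n * 6.022
N / 1e23 = 3.706 * 6.022
N / 1e23 = 22.317532, rounded to 4 dp:

22.3175


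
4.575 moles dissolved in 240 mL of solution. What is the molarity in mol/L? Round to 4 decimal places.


Convert volume to liters: V_L = V_mL / 1000.
V_L = 240 / 1000 = 0.24 L
M = n / V_L = 4.575 / 0.24
M = 19.0625 mol/L, rounded to 4 dp:

19.0625 mol/L


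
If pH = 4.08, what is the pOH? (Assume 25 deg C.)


At 25 deg C, pH + pOH = 14.
pOH = 14 - pH = 14 - 4.08
pOH = 9.92:

9.92


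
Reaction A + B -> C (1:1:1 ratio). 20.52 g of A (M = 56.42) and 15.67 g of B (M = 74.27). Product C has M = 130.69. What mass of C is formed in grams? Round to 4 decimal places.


Find moles of each reactant; the smaller value is the limiting reagent in a 1:1:1 reaction, so moles_C equals moles of the limiter.
n_A = mass_A / M_A = 20.52 / 56.42 = 0.363701 mol
n_B = mass_B / M_B = 15.67 / 74.27 = 0.210987 mol
Limiting reagent: B (smaller), n_limiting = 0.210987 mol
mass_C = n_limiting * M_C = 0.210987 * 130.69
mass_C = 27.57389103 g, rounded to 4 dp:

27.5739 g


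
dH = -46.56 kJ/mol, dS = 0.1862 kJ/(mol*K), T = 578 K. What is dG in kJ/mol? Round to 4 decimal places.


Gibbs: dG = dH - T*dS (consistent units, dS already in kJ/(mol*K)).
T*dS = 578 * 0.1862 = 107.6236
dG = -46.56 - (107.6236)
dG = -154.1836 kJ/mol, rounded to 4 dp:

-154.1836 kJ/mol


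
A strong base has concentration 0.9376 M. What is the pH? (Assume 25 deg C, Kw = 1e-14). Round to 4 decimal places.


A strong base dissociates completely, so [OH-] equals the given concentration.
pOH = -log10([OH-]) = -log10(0.9376) = 0.027982
pH = 14 - pOH = 14 - 0.027982
pH = 13.972018, rounded to 4 dp:

13.9720


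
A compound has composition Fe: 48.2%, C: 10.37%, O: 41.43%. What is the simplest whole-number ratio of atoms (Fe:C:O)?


Assume 100 g of compound, divide each mass% by atomic mass to get moles, then normalize by the smallest to get a raw atom ratio.
Moles per 100 g: Fe: 48.2/55.845 = 0.8631, C: 10.37/12.011 = 0.8634, O: 41.43/15.999 = 2.5895
Raw ratio (divide by min = 0.8631): Fe: 1.0, C: 1.0, O: 3.0
Multiply by 1 to clear fractions: Fe: 1.0 ~= 1, C: 1.0 ~= 1, O: 3.0 ~= 3
Reduce by GCD to get the simplest whole-number ratio:

1:1:3


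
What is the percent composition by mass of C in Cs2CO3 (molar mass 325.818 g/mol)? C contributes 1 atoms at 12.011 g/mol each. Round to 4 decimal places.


pct = 100 * (n_elem * M_elem) / M_total
mass_contribution = 1 * 12.011 = 12.011 g/mol
pct = 100 * 12.011 / 325.818
pct = 3.68641389 %, rounded to 4 dp:

3.6864 %


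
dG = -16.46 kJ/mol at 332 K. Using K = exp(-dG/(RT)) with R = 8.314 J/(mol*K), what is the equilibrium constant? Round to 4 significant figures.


dG is in kJ/mol; multiply by 1000 to match R in J/(mol*K).
RT = 8.314 * 332 = 2760.248 J/mol
exponent = -dG*1000 / (RT) = -(-16.46*1000) / 2760.248 = 5.96323229
K = exp(5.96323229)
K = 388.86502, rounded to 4 significant figures:

388.9


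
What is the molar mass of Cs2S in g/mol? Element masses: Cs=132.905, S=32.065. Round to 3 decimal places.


M = sum(count * atomic_mass) over atoms.
M = 2*132.905 + 1*32.065
M = 265.81 + 32.065
M = 297.875 g/mol, rounded to 3 dp:

297.875 g/mol


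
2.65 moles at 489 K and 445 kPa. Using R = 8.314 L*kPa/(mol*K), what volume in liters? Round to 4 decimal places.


PV = nRT, solve for V = nRT / P.
nRT = 2.65 * 8.314 * 489 = 10773.6969
V = 10773.6969 / 445
V = 24.21055483 L, rounded to 4 dp:

24.2106 L


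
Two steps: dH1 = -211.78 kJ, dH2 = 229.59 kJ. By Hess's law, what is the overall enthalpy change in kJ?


Hess's law: enthalpy is a state function, so add the step enthalpies.
dH_total = dH1 + dH2 = -211.78 + (229.59)
dH_total = 17.81 kJ:

17.81 kJ


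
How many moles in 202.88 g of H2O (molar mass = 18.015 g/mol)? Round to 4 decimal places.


n = mass / M
n = 202.88 / 18.015
n = 11.26172634 mol, rounded to 4 dp:

11.2617 mol


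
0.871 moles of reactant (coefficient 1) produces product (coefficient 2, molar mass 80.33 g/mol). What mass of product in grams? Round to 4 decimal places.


Use the coefficient ratio to convert reactant moles to product moles, then multiply by the product's molar mass.
moles_P = moles_R * (coeff_P / coeff_R) = 0.871 * (2/1) = 1.742
mass_P = moles_P * M_P = 1.742 * 80.33
mass_P = 139.93486 g, rounded to 4 dp:

139.9349 g


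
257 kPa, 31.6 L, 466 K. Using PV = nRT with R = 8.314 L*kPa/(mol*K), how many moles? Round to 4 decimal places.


PV = nRT, solve for n = PV / (RT).
PV = 257 * 31.6 = 8121.2
RT = 8.314 * 466 = 3874.324
n = 8121.2 / 3874.324
n = 2.09615923 mol, rounded to 4 dp:

2.0962 mol


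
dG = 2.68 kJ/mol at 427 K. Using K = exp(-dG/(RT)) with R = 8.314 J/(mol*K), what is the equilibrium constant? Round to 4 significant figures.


dG is in kJ/mol; multiply by 1000 to match R in J/(mol*K).
RT = 8.314 * 427 = 3550.078 J/mol
exponent = -dG*1000 / (RT) = -(2.68*1000) / 3550.078 = -0.75491299
K = exp(-0.75491299)
K = 0.47005151, rounded to 4 significant figures:

0.4701


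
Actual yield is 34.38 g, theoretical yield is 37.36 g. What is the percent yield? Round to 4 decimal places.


% yield = 100 * actual / theoretical
% yield = 100 * 34.38 / 37.36
% yield = 92.0235546 %, rounded to 4 dp:

92.0236 %


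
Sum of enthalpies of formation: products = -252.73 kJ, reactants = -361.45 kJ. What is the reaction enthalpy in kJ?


dH_rxn = sum(dH_f products) - sum(dH_f reactants)
dH_rxn = -252.73 - (-361.45)
dH_rxn = 108.72 kJ:

108.72 kJ


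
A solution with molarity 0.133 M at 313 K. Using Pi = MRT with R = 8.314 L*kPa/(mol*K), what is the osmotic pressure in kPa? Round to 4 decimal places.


Osmotic pressure (van't Hoff): Pi = M*R*T.
RT = 8.314 * 313 = 2602.282
Pi = 0.133 * 2602.282
Pi = 346.103506 kPa, rounded to 4 dp:

346.1035 kPa


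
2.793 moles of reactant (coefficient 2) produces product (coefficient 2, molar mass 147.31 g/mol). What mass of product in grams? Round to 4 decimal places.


Use the coefficient ratio to convert reactant moles to product moles, then multiply by the product's molar mass.
moles_P = moles_R * (coeff_P / coeff_R) = 2.793 * (2/2) = 2.793
mass_P = moles_P * M_P = 2.793 * 147.31
mass_P = 411.43683 g, rounded to 4 dp:

411.4368 g


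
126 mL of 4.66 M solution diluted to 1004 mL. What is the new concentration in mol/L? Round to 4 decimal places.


Dilution: M1*V1 = M2*V2, solve for M2.
M2 = M1*V1 / V2
M2 = 4.66 * 126 / 1004
M2 = 587.16 / 1004
M2 = 0.58482072 mol/L, rounded to 4 dp:

0.5848 mol/L


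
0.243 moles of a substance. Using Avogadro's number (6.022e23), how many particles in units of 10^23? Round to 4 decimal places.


N = n * NA, then divide by 1e23 for the requested units.
N / 1e23 = n * 6.022
N / 1e23 = 0.243 * 6.022
N / 1e23 = 1.463346, rounded to 4 dp:

1.4633


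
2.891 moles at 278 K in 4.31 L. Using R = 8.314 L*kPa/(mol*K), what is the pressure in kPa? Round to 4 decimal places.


PV = nRT, solve for P = nRT / V.
nRT = 2.891 * 8.314 * 278 = 6681.9452
P = 6681.9452 / 4.31
P = 1550.33531323 kPa, rounded to 4 dp:

1550.3353 kPa


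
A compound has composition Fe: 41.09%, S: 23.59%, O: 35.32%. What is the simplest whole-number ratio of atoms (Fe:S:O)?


Assume 100 g of compound, divide each mass% by atomic mass to get moles, then normalize by the smallest to get a raw atom ratio.
Moles per 100 g: Fe: 41.09/55.845 = 0.7358, S: 23.59/32.065 = 0.7357, O: 35.32/15.999 = 2.2076
Raw ratio (divide by min = 0.7357): Fe: 1.0, S: 1.0, O: 3.001
Multiply by 1 to clear fractions: Fe: 1.0 ~= 1, S: 1.0 ~= 1, O: 3.001 ~= 3
Reduce by GCD to get the simplest whole-number ratio:

1:1:3


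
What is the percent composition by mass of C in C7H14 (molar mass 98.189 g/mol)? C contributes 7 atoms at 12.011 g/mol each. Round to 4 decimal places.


pct = 100 * (n_elem * M_elem) / M_total
mass_contribution = 7 * 12.011 = 84.077 g/mol
pct = 100 * 84.077 / 98.189
pct = 85.62771797 %, rounded to 4 dp:

85.6277 %


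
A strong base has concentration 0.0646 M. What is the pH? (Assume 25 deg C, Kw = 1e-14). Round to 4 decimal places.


A strong base dissociates completely, so [OH-] equals the given concentration.
pOH = -log10([OH-]) = -log10(0.0646) = 1.189767
pH = 14 - pOH = 14 - 1.189767
pH = 12.810233, rounded to 4 dp:

12.8102


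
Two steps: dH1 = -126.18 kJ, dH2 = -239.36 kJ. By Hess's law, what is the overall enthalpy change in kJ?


Hess's law: enthalpy is a state function, so add the step enthalpies.
dH_total = dH1 + dH2 = -126.18 + (-239.36)
dH_total = -365.54 kJ:

-365.54 kJ


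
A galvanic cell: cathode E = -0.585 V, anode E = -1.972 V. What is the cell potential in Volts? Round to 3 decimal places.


Standard cell potential: E_cell = E_cathode - E_anode.
E_cell = -0.585 - (-1.972)
E_cell = 1.387 V, rounded to 3 dp:

1.387 V


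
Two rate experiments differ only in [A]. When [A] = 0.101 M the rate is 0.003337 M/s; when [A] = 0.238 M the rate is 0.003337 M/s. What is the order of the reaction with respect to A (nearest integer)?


Rate is proportional to [A]^n, so rate2/rate1 = ([A]2/[A]1)^n. Take logs to solve for n.
rate2/rate1 = 0.003337 / 0.003337 = 1.0
[A]2/[A]1 = 0.238 / 0.101 = 2.3564
n = ln(1.0) / ln(2.3564) = 0.0
Nearest integer order:

0


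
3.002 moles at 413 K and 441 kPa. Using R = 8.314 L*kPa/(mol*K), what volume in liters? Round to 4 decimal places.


PV = nRT, solve for V = nRT / P.
nRT = 3.002 * 8.314 * 413 = 10307.9134
V = 10307.9134 / 441
V = 23.37395329 L, rounded to 4 dp:

23.3740 L


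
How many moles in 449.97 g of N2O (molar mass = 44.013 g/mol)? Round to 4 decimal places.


n = mass / M
n = 449.97 / 44.013
n = 10.22357031 mol, rounded to 4 dp:

10.2236 mol


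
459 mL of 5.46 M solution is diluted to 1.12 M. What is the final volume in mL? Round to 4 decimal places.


Dilution: M1*V1 = M2*V2, solve for V2.
V2 = M1*V1 / M2
V2 = 5.46 * 459 / 1.12
V2 = 2506.14 / 1.12
V2 = 2237.625 mL, rounded to 4 dp:

2237.6250 mL


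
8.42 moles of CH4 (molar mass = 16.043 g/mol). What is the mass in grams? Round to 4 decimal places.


mass = n * M
mass = 8.42 * 16.043
mass = 135.08206 g, rounded to 4 dp:

135.0821 g


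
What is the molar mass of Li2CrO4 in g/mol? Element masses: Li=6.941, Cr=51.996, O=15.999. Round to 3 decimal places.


M = sum(count * atomic_mass) over atoms.
M = 2*6.941 + 1*51.996 + 4*15.999
M = 13.882 + 51.996 + 63.996
M = 129.874 g/mol, rounded to 3 dp:

129.874 g/mol


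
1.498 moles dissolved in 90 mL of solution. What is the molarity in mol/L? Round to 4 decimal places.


Convert volume to liters: V_L = V_mL / 1000.
V_L = 90 / 1000 = 0.09 L
M = n / V_L = 1.498 / 0.09
M = 16.64444444 mol/L, rounded to 4 dp:

16.6444 mol/L


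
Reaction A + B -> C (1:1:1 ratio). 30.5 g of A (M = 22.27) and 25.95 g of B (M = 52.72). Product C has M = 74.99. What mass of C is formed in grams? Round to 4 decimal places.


Find moles of each reactant; the smaller value is the limiting reagent in a 1:1:1 reaction, so moles_C equals moles of the limiter.
n_A = mass_A / M_A = 30.5 / 22.27 = 1.369555 mol
n_B = mass_B / M_B = 25.95 / 52.72 = 0.492223 mol
Limiting reagent: B (smaller), n_limiting = 0.492223 mol
mass_C = n_limiting * M_C = 0.492223 * 74.99
mass_C = 36.91180277 g, rounded to 4 dp:

36.9118 g


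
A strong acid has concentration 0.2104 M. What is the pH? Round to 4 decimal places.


A strong acid dissociates completely, so [H+] equals the given concentration.
pH = -log10([H+]) = -log10(0.2104)
pH = 0.67695426, rounded to 4 dp:

0.6770


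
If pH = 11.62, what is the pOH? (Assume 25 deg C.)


At 25 deg C, pH + pOH = 14.
pOH = 14 - pH = 14 - 11.62
pOH = 2.38:

2.38


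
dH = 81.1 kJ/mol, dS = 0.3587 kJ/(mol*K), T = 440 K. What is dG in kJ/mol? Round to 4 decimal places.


Gibbs: dG = dH - T*dS (consistent units, dS already in kJ/(mol*K)).
T*dS = 440 * 0.3587 = 157.828
dG = 81.1 - (157.828)
dG = -76.728 kJ/mol, rounded to 4 dp:

-76.7280 kJ/mol


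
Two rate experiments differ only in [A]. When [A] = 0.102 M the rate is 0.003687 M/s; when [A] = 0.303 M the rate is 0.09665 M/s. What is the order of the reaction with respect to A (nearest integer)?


Rate is proportional to [A]^n, so rate2/rate1 = ([A]2/[A]1)^n. Take logs to solve for n.
rate2/rate1 = 0.09665 / 0.003687 = 26.2137
[A]2/[A]1 = 0.303 / 0.102 = 2.9706
n = ln(26.2137) / ln(2.9706) = 3.0
Nearest integer order:

3


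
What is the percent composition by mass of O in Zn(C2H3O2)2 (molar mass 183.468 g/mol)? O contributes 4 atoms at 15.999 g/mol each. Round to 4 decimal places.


pct = 100 * (n_elem * M_elem) / M_total
mass_contribution = 4 * 15.999 = 63.996 g/mol
pct = 100 * 63.996 / 183.468
pct = 34.8812872 %, rounded to 4 dp:

34.8813 %


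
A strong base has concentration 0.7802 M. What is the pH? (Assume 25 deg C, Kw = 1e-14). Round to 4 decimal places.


A strong base dissociates completely, so [OH-] equals the given concentration.
pOH = -log10([OH-]) = -log10(0.7802) = 0.107794
pH = 14 - pOH = 14 - 0.107794
pH = 13.892206, rounded to 4 dp:

13.8922


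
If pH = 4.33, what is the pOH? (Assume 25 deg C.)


At 25 deg C, pH + pOH = 14.
pOH = 14 - pH = 14 - 4.33
pOH = 9.67:

9.67


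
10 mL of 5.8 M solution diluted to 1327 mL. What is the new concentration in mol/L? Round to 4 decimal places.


Dilution: M1*V1 = M2*V2, solve for M2.
M2 = M1*V1 / V2
M2 = 5.8 * 10 / 1327
M2 = 58.0 / 1327
M2 = 0.04370761 mol/L, rounded to 4 dp:

0.0437 mol/L


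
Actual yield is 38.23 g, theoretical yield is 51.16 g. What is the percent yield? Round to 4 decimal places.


% yield = 100 * actual / theoretical
% yield = 100 * 38.23 / 51.16
% yield = 74.72634871 %, rounded to 4 dp:

74.7263 %


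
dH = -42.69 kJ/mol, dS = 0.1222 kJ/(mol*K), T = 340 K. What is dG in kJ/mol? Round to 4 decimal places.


Gibbs: dG = dH - T*dS (consistent units, dS already in kJ/(mol*K)).
T*dS = 340 * 0.1222 = 41.548
dG = -42.69 - (41.548)
dG = -84.238 kJ/mol, rounded to 4 dp:

-84.2380 kJ/mol


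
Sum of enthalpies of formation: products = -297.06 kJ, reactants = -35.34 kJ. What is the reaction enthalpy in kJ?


dH_rxn = sum(dH_f products) - sum(dH_f reactants)
dH_rxn = -297.06 - (-35.34)
dH_rxn = -261.72 kJ:

-261.72 kJ


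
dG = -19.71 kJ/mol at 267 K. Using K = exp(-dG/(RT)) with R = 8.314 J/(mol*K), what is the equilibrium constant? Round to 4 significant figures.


dG is in kJ/mol; multiply by 1000 to match R in J/(mol*K).
RT = 8.314 * 267 = 2219.838 J/mol
exponent = -dG*1000 / (RT) = -(-19.71*1000) / 2219.838 = 8.87902631
K = exp(8.87902631)
K = 7179.7964, rounded to 4 significant figures:

7180


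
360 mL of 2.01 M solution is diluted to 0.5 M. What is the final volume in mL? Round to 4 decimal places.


Dilution: M1*V1 = M2*V2, solve for V2.
V2 = M1*V1 / M2
V2 = 2.01 * 360 / 0.5
V2 = 723.6 / 0.5
V2 = 1447.2 mL, rounded to 4 dp:

1447.2000 mL


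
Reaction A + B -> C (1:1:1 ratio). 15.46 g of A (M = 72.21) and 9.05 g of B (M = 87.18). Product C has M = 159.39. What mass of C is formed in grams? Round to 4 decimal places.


Find moles of each reactant; the smaller value is the limiting reagent in a 1:1:1 reaction, so moles_C equals moles of the limiter.
n_A = mass_A / M_A = 15.46 / 72.21 = 0.214098 mol
n_B = mass_B / M_B = 9.05 / 87.18 = 0.103808 mol
Limiting reagent: B (smaller), n_limiting = 0.103808 mol
mass_C = n_limiting * M_C = 0.103808 * 159.39
mass_C = 16.54595712 g, rounded to 4 dp:

16.5460 g


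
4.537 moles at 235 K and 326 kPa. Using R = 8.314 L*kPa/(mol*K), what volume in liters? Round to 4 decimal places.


PV = nRT, solve for V = nRT / P.
nRT = 4.537 * 8.314 * 235 = 8864.3452
V = 8864.3452 / 326
V = 27.19124294 L, rounded to 4 dp:

27.1912 L


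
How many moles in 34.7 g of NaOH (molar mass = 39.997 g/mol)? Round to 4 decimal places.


n = mass / M
n = 34.7 / 39.997
n = 0.86756507 mol, rounded to 4 dp:

0.8676 mol


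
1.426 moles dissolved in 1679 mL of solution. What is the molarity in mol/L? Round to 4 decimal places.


Convert volume to liters: V_L = V_mL / 1000.
V_L = 1679 / 1000 = 1.679 L
M = n / V_L = 1.426 / 1.679
M = 0.84931507 mol/L, rounded to 4 dp:

0.8493 mol/L


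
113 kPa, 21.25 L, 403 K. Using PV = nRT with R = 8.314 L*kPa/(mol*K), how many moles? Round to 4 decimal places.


PV = nRT, solve for n = PV / (RT).
PV = 113 * 21.25 = 2401.25
RT = 8.314 * 403 = 3350.542
n = 2401.25 / 3350.542
n = 0.71667509 mol, rounded to 4 dp:

0.7167 mol


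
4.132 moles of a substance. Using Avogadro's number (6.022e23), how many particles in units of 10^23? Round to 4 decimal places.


N = n * NA, then divide by 1e23 for the requested units.
N / 1e23 = n * 6.022
N / 1e23 = 4.132 * 6.022
N / 1e23 = 24.882904, rounded to 4 dp:

24.8829


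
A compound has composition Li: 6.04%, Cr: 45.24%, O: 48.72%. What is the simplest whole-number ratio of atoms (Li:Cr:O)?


Assume 100 g of compound, divide each mass% by atomic mass to get moles, then normalize by the smallest to get a raw atom ratio.
Moles per 100 g: Li: 6.04/6.941 = 0.8702, Cr: 45.24/51.996 = 0.8701, O: 48.72/15.999 = 3.0452
Raw ratio (divide by min = 0.8701): Li: 1.0, Cr: 1.0, O: 3.5
Multiply by 2 to clear fractions: Li: 2.0 ~= 2, Cr: 2.0 ~= 2, O: 7.0 ~= 7
Reduce by GCD to get the simplest whole-number ratio:

2:2:7


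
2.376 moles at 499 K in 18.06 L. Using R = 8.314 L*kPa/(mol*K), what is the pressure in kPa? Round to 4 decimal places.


PV = nRT, solve for P = nRT / V.
nRT = 2.376 * 8.314 * 499 = 9857.2779
P = 9857.2779 / 18.06
P = 545.80719269 kPa, rounded to 4 dp:

545.8072 kPa


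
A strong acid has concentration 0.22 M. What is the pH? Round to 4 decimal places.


A strong acid dissociates completely, so [H+] equals the given concentration.
pH = -log10([H+]) = -log10(0.22)
pH = 0.65757732, rounded to 4 dp:

0.6576


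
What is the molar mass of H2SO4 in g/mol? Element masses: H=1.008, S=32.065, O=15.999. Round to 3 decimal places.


M = sum(count * atomic_mass) over atoms.
M = 2*1.008 + 1*32.065 + 4*15.999
M = 2.016 + 32.065 + 63.996
M = 98.077 g/mol, rounded to 3 dp:

98.077 g/mol


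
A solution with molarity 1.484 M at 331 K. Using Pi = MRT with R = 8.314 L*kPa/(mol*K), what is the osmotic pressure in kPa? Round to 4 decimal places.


Osmotic pressure (van't Hoff): Pi = M*R*T.
RT = 8.314 * 331 = 2751.934
Pi = 1.484 * 2751.934
Pi = 4083.870056 kPa, rounded to 4 dp:

4083.8701 kPa


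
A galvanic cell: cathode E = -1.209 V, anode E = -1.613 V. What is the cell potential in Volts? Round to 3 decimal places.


Standard cell potential: E_cell = E_cathode - E_anode.
E_cell = -1.209 - (-1.613)
E_cell = 0.404 V, rounded to 3 dp:

0.404 V


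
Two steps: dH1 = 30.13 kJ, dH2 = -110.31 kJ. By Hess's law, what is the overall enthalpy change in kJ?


Hess's law: enthalpy is a state function, so add the step enthalpies.
dH_total = dH1 + dH2 = 30.13 + (-110.31)
dH_total = -80.18 kJ:

-80.18 kJ


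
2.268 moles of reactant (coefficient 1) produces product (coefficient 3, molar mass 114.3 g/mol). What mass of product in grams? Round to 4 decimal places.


Use the coefficient ratio to convert reactant moles to product moles, then multiply by the product's molar mass.
moles_P = moles_R * (coeff_P / coeff_R) = 2.268 * (3/1) = 6.804
mass_P = moles_P * M_P = 6.804 * 114.3
mass_P = 777.6972 g, rounded to 4 dp:

777.6972 g


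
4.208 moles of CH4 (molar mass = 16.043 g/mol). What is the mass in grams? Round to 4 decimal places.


mass = n * M
mass = 4.208 * 16.043
mass = 67.508944 g, rounded to 4 dp:

67.5089 g


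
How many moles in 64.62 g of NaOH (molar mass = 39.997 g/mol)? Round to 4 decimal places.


n = mass / M
n = 64.62 / 39.997
n = 1.61562117 mol, rounded to 4 dp:

1.6156 mol


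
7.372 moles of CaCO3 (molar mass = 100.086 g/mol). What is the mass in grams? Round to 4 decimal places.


mass = n * M
mass = 7.372 * 100.086
mass = 737.833992 g, rounded to 4 dp:

737.8340 g


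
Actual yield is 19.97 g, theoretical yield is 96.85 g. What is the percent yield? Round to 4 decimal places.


% yield = 100 * actual / theoretical
% yield = 100 * 19.97 / 96.85
% yield = 20.61951471 %, rounded to 4 dp:

20.6195 %


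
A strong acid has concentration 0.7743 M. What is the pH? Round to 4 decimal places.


A strong acid dissociates completely, so [H+] equals the given concentration.
pH = -log10([H+]) = -log10(0.7743)
pH = 0.11109074, rounded to 4 dp:

0.1111


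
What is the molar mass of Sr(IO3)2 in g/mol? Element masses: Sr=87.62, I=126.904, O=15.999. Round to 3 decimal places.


M = sum(count * atomic_mass) over atoms.
M = 1*87.62 + 2*126.904 + 6*15.999
M = 87.62 + 253.808 + 95.994
M = 437.422 g/mol, rounded to 3 dp:

437.422 g/mol


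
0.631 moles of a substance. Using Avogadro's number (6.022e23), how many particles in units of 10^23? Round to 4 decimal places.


N = n * NA, then divide by 1e23 for the requested units.
N / 1e23 = n * 6.022
N / 1e23 = 0.631 * 6.022
N / 1e23 = 3.799882, rounded to 4 dp:

3.7999


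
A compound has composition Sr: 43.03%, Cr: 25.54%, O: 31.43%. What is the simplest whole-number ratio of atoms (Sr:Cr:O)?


Assume 100 g of compound, divide each mass% by atomic mass to get moles, then normalize by the smallest to get a raw atom ratio.
Moles per 100 g: Sr: 43.03/87.62 = 0.4911, Cr: 25.54/51.996 = 0.4912, O: 31.43/15.999 = 1.9645
Raw ratio (divide by min = 0.4911): Sr: 1.0, Cr: 1.0, O: 4.0
Multiply by 1 to clear fractions: Sr: 1.0 ~= 1, Cr: 1.0 ~= 1, O: 4.0 ~= 4
Reduce by GCD to get the simplest whole-number ratio:

1:1:4


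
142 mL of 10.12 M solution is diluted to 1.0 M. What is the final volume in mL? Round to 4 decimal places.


Dilution: M1*V1 = M2*V2, solve for V2.
V2 = M1*V1 / M2
V2 = 10.12 * 142 / 1.0
V2 = 1437.04 / 1.0
V2 = 1437.04 mL, rounded to 4 dp:

1437.0400 mL


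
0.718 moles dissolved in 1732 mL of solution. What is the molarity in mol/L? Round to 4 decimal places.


Convert volume to liters: V_L = V_mL / 1000.
V_L = 1732 / 1000 = 1.732 L
M = n / V_L = 0.718 / 1.732
M = 0.41454965 mol/L, rounded to 4 dp:

0.4145 mol/L


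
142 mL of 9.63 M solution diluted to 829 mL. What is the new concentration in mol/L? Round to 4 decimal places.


Dilution: M1*V1 = M2*V2, solve for M2.
M2 = M1*V1 / V2
M2 = 9.63 * 142 / 829
M2 = 1367.46 / 829
M2 = 1.64952955 mol/L, rounded to 4 dp:

1.6495 mol/L


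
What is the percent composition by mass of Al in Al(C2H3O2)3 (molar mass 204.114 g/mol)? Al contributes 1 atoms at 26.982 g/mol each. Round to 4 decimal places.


pct = 100 * (n_elem * M_elem) / M_total
mass_contribution = 1 * 26.982 = 26.982 g/mol
pct = 100 * 26.982 / 204.114
pct = 13.21908345 %, rounded to 4 dp:

13.2191 %


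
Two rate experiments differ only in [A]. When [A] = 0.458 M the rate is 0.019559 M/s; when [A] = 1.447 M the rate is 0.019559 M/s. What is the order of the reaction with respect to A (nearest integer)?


Rate is proportional to [A]^n, so rate2/rate1 = ([A]2/[A]1)^n. Take logs to solve for n.
rate2/rate1 = 0.019559 / 0.019559 = 1.0
[A]2/[A]1 = 1.447 / 0.458 = 3.1594
n = ln(1.0) / ln(3.1594) = 0.0
Nearest integer order:

0


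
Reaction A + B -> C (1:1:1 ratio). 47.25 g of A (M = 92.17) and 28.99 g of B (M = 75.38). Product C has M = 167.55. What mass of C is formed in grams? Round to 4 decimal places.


Find moles of each reactant; the smaller value is the limiting reagent in a 1:1:1 reaction, so moles_C equals moles of the limiter.
n_A = mass_A / M_A = 47.25 / 92.17 = 0.51264 mol
n_B = mass_B / M_B = 28.99 / 75.38 = 0.384585 mol
Limiting reagent: B (smaller), n_limiting = 0.384585 mol
mass_C = n_limiting * M_C = 0.384585 * 167.55
mass_C = 64.43721675 g, rounded to 4 dp:

64.4372 g


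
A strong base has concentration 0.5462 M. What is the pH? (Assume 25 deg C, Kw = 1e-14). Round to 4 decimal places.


A strong base dissociates completely, so [OH-] equals the given concentration.
pOH = -log10([OH-]) = -log10(0.5462) = 0.262648
pH = 14 - pOH = 14 - 0.262648
pH = 13.737352, rounded to 4 dp:

13.7374


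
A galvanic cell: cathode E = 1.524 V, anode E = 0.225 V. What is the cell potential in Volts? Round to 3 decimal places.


Standard cell potential: E_cell = E_cathode - E_anode.
E_cell = 1.524 - (0.225)
E_cell = 1.299 V, rounded to 3 dp:

1.299 V


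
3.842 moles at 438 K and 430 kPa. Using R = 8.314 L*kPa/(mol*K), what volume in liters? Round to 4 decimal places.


PV = nRT, solve for V = nRT / P.
nRT = 3.842 * 8.314 * 438 = 13990.7659
V = 13990.7659 / 430
V = 32.53666488 L, rounded to 4 dp:

32.5367 L


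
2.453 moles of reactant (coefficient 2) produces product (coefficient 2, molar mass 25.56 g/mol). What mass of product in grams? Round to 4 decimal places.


Use the coefficient ratio to convert reactant moles to product moles, then multiply by the product's molar mass.
moles_P = moles_R * (coeff_P / coeff_R) = 2.453 * (2/2) = 2.453
mass_P = moles_P * M_P = 2.453 * 25.56
mass_P = 62.69868 g, rounded to 4 dp:

62.6987 g


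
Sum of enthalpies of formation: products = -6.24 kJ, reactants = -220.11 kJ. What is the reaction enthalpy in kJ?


dH_rxn = sum(dH_f products) - sum(dH_f reactants)
dH_rxn = -6.24 - (-220.11)
dH_rxn = 213.87 kJ:

213.87 kJ


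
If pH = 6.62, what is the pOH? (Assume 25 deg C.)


At 25 deg C, pH + pOH = 14.
pOH = 14 - pH = 14 - 6.62
pOH = 7.38:

7.38


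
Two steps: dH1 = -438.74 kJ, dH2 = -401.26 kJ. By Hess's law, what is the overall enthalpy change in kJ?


Hess's law: enthalpy is a state function, so add the step enthalpies.
dH_total = dH1 + dH2 = -438.74 + (-401.26)
dH_total = -840.0 kJ:

-840.00 kJ


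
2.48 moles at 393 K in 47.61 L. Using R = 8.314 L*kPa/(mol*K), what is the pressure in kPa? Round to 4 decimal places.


PV = nRT, solve for P = nRT / V.
nRT = 2.48 * 8.314 * 393 = 8103.157
P = 8103.157 / 47.61
P = 170.19863474 kPa, rounded to 4 dp:

170.1986 kPa


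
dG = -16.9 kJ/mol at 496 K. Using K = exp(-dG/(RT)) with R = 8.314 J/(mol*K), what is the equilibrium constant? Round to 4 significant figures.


dG is in kJ/mol; multiply by 1000 to match R in J/(mol*K).
RT = 8.314 * 496 = 4123.744 J/mol
exponent = -dG*1000 / (RT) = -(-16.9*1000) / 4123.744 = 4.09821754
K = exp(4.09821754)
K = 60.232829, rounded to 4 significant figures:

60.23


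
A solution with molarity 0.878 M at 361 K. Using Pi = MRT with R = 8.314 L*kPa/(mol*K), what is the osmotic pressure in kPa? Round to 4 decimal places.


Osmotic pressure (van't Hoff): Pi = M*R*T.
RT = 8.314 * 361 = 3001.354
Pi = 0.878 * 3001.354
Pi = 2635.188812 kPa, rounded to 4 dp:

2635.1888 kPa


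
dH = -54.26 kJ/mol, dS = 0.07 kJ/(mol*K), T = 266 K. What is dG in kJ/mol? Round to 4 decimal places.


Gibbs: dG = dH - T*dS (consistent units, dS already in kJ/(mol*K)).
T*dS = 266 * 0.07 = 18.62
dG = -54.26 - (18.62)
dG = -72.88 kJ/mol, rounded to 4 dp:

-72.8800 kJ/mol


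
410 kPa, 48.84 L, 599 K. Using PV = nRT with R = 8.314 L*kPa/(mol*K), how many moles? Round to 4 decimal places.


PV = nRT, solve for n = PV / (RT).
PV = 410 * 48.84 = 20024.4
RT = 8.314 * 599 = 4980.086
n = 20024.4 / 4980.086
n = 4.02089442 mol, rounded to 4 dp:

4.0209 mol


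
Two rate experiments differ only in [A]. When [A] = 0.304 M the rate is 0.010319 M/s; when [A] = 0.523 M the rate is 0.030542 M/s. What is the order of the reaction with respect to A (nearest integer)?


Rate is proportional to [A]^n, so rate2/rate1 = ([A]2/[A]1)^n. Take logs to solve for n.
rate2/rate1 = 0.030542 / 0.010319 = 2.9598
[A]2/[A]1 = 0.523 / 0.304 = 1.7204
n = ln(2.9598) / ln(1.7204) = 2.0
Nearest integer order:

2


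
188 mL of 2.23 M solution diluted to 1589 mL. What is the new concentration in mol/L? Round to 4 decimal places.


Dilution: M1*V1 = M2*V2, solve for M2.
M2 = M1*V1 / V2
M2 = 2.23 * 188 / 1589
M2 = 419.24 / 1589
M2 = 0.26383889 mol/L, rounded to 4 dp:

0.2638 mol/L


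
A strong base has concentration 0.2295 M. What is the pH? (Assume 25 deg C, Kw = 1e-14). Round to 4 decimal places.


A strong base dissociates completely, so [OH-] equals the given concentration.
pOH = -log10([OH-]) = -log10(0.2295) = 0.639217
pH = 14 - pOH = 14 - 0.639217
pH = 13.360783, rounded to 4 dp:

13.3608


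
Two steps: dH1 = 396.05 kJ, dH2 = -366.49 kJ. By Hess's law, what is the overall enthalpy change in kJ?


Hess's law: enthalpy is a state function, so add the step enthalpies.
dH_total = dH1 + dH2 = 396.05 + (-366.49)
dH_total = 29.56 kJ:

29.56 kJ


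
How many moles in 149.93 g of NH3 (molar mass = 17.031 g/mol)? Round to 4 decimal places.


n = mass / M
n = 149.93 / 17.031
n = 8.80335858 mol, rounded to 4 dp:

8.8034 mol


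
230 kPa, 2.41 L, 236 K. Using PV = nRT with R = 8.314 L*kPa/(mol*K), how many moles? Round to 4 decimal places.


PV = nRT, solve for n = PV / (RT).
PV = 230 * 2.41 = 554.3
RT = 8.314 * 236 = 1962.104
n = 554.3 / 1962.104
n = 0.28250286 mol, rounded to 4 dp:

0.2825 mol


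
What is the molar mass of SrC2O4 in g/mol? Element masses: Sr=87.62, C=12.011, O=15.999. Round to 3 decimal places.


M = sum(count * atomic_mass) over atoms.
M = 1*87.62 + 2*12.011 + 4*15.999
M = 87.62 + 24.022 + 63.996
M = 175.638 g/mol, rounded to 3 dp:

175.638 g/mol


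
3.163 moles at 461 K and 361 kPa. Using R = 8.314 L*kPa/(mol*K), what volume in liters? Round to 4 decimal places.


PV = nRT, solve for V = nRT / P.
nRT = 3.163 * 8.314 * 461 = 12123.0009
V = 12123.0009 / 361
V = 33.58171994 L, rounded to 4 dp:

33.5817 L


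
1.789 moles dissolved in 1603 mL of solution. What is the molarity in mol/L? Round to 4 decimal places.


Convert volume to liters: V_L = V_mL / 1000.
V_L = 1603 / 1000 = 1.603 L
M = n / V_L = 1.789 / 1.603
M = 1.11603244 mol/L, rounded to 4 dp:

1.1160 mol/L


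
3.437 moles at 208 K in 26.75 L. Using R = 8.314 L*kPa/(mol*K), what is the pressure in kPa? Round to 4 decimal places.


PV = nRT, solve for P = nRT / V.
nRT = 3.437 * 8.314 * 208 = 5943.6453
P = 5943.6453 / 26.75
P = 222.19234766 kPa, rounded to 4 dp:

222.1923 kPa
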